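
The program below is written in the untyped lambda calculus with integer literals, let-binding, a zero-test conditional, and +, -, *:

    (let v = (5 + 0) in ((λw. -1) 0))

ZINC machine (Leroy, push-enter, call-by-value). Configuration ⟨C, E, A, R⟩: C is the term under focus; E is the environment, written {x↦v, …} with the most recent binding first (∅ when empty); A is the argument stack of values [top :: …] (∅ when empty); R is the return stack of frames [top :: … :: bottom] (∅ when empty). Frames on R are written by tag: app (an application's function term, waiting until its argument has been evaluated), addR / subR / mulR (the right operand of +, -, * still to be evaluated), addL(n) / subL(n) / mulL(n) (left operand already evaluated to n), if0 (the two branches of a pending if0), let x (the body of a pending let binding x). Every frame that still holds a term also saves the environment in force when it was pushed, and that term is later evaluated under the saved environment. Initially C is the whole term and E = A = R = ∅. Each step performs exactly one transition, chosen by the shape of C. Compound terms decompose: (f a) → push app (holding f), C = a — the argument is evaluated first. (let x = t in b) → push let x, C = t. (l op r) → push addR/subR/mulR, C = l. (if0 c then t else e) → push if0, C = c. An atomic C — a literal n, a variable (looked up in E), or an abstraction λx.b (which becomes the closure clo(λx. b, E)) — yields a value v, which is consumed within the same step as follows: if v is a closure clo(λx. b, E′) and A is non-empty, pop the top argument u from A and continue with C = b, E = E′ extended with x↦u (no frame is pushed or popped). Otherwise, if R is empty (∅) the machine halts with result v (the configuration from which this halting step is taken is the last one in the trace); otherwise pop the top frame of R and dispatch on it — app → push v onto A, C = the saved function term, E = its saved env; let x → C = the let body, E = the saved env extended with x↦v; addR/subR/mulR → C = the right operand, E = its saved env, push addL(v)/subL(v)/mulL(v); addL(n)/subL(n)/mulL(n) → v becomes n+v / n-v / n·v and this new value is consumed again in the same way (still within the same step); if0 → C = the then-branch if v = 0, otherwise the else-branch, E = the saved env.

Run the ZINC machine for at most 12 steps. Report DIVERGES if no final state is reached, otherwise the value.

t=0: [C=(let v = (5 + 0) in ((λw. -1) 0)) | E=∅ | A=∅ | R=∅]
t=1: [C=(5 + 0) | E=∅ | A=∅ | R=[let v]]
t=2: [C=5 | E=∅ | A=∅ | R=[addR :: let v]]
t=3: [C=0 | E=∅ | A=∅ | R=[addL(5) :: let v]]
t=4: [C=((λw. -1) 0) | E={v↦5} | A=∅ | R=∅]
t=5: [C=0 | E={v↦5} | A=∅ | R=[app]]
t=6: [C=(λw. -1) | E={v↦5} | A=[0] | R=∅]
t=7: [C=-1 | E={w↦0, v↦5} | A=∅ | R=∅]
→ final value -1

Answer: -1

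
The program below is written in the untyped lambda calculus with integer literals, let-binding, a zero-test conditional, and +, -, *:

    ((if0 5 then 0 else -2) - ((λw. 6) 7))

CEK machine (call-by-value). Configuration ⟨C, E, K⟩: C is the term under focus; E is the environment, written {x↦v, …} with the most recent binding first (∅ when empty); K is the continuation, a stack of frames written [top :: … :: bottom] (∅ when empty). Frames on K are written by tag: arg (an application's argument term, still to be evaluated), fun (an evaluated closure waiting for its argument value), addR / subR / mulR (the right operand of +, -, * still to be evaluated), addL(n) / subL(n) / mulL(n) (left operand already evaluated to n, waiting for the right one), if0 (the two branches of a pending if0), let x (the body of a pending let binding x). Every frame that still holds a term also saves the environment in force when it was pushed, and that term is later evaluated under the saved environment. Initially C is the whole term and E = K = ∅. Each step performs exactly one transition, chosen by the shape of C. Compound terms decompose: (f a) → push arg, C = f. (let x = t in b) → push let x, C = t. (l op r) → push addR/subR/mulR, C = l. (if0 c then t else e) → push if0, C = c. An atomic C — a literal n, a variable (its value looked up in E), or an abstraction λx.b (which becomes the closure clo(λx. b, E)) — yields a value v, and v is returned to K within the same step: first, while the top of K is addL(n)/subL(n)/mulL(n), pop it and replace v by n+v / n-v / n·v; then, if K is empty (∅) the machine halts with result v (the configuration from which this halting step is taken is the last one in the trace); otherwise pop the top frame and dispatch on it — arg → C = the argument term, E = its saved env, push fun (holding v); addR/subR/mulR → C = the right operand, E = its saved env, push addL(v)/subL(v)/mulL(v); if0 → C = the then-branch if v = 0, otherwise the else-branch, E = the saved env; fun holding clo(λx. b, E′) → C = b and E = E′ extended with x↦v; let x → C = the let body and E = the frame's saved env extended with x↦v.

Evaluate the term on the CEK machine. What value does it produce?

step 0: [C=((if0 5 then 0 else -2) - ((λw. 6) 7)) | E=∅ | K=∅]
step 1: [C=(if0 5 then 0 else -2) | E=∅ | K=[subR]]
step 2: [C=5 | E=∅ | K=[if0 :: subR]]
step 3: [C=-2 | E=∅ | K=[subR]]
step 4: [C=((λw. 6) 7) | E=∅ | K=[subL(-2)]]
step 5: [C=(λw. 6) | E=∅ | K=[arg :: subL(-2)]]
step 6: [C=7 | E=∅ | K=[fun :: subL(-2)]]
step 7: [C=6 | E={w↦7} | K=[subL(-2)]]
→ final value -8

Answer: -8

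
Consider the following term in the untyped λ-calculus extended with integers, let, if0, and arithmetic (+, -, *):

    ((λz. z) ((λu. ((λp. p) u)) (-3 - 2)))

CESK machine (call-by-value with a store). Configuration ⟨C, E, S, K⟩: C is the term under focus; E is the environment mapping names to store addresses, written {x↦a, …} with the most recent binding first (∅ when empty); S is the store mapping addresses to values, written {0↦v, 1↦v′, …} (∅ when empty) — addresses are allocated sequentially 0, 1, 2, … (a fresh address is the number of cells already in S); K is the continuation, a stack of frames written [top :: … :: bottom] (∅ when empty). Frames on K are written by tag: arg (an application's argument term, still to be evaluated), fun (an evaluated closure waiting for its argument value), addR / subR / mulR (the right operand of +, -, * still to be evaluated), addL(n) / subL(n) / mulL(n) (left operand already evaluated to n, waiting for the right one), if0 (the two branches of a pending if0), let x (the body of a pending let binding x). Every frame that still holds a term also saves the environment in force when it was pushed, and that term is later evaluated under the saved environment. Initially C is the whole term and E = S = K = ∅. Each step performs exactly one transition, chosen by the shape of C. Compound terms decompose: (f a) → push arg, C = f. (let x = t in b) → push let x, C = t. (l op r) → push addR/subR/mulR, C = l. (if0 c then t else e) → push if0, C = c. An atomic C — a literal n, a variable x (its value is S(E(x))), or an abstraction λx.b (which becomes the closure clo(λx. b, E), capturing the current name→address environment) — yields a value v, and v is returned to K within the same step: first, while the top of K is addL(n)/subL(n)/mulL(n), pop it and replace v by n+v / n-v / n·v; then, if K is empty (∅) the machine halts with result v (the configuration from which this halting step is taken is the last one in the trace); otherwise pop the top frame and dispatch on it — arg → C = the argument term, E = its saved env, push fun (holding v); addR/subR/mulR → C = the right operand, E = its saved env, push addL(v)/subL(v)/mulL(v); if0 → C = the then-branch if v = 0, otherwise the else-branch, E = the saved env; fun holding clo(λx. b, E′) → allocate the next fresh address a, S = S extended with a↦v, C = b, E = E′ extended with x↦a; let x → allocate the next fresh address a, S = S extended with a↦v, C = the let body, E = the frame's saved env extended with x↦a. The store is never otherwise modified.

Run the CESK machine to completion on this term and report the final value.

step 0: ⟨C=((λz. z) ((λu. ((λp. p) u)) (-3 - 2))); E=∅; S=∅; K=∅⟩
step 1: ⟨C=(λz. z); E=∅; S=∅; K=[arg]⟩
step 2: ⟨C=((λu. ((λp. p) u)) (-3 - 2)); E=∅; S=∅; K=[fun]⟩
step 3: ⟨C=(λu. ((λp. p) u)); E=∅; S=∅; K=[arg :: fun]⟩
step 4: ⟨C=(-3 - 2); E=∅; S=∅; K=[fun :: fun]⟩
step 5: ⟨C=-3; E=∅; S=∅; K=[subR :: fun :: fun]⟩
step 6: ⟨C=2; E=∅; S=∅; K=[subL(-3) :: fun :: fun]⟩
step 7: ⟨C=((λp. p) u); E={u↦0}; S={0↦-5}; K=[fun]⟩
step 8: ⟨C=(λp. p); E={u↦0}; S={0↦-5}; K=[arg :: fun]⟩
step 9: ⟨C=u; E={u↦0}; S={0↦-5}; K=[fun :: fun]⟩
step 10: ⟨C=p; E={p↦1, u↦0}; S={0↦-5, 1↦-5}; K=[fun]⟩
step 11: ⟨C=z; E={z↦2}; S={0↦-5, 1↦-5, 2↦-5}; K=∅⟩
→ final value -5

Answer: -5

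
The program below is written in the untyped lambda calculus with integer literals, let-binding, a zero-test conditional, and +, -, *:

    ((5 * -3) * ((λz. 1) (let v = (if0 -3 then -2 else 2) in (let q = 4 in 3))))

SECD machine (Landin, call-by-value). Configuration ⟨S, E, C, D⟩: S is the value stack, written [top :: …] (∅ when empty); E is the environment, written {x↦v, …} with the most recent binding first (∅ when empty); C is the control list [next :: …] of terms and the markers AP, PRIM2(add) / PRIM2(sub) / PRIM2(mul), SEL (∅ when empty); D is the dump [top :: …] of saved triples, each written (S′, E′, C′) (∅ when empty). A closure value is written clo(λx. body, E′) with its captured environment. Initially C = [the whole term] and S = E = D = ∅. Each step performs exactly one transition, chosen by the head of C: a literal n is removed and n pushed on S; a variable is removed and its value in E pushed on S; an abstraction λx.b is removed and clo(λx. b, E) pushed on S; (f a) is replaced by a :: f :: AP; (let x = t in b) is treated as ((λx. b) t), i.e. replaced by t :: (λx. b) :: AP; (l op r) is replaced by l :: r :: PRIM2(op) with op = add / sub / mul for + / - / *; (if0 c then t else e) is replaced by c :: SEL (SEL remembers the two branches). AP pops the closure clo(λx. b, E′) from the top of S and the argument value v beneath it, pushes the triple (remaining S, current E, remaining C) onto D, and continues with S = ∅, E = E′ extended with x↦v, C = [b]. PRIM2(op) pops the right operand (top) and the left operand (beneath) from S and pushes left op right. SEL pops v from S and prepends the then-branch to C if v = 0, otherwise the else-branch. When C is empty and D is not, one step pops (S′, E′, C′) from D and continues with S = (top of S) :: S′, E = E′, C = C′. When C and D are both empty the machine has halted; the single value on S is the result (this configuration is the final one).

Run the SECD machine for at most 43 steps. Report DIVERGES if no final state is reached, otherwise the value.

Answer: -15

Machine steps:
0. <S=∅, E=∅, C=[((5 * -3) * ((λz. 1) (let v = (if0 -3 then -2 else 2) in (let q = 4 in 3))))], D=∅>
1. <S=∅, E=∅, C=[(5 * -3) :: ((λz. 1) (let v = (if0 -3 then -2 else 2) in (let q = 4 in 3))) :: PRIM2(mul)], D=∅>
2. <S=∅, E=∅, C=[5 :: -3 :: PRIM2(mul) :: ((λz. 1) (let v = (if0 -3 then -2 else 2) in (let q = 4 in 3))) :: PRIM2(mul)], D=∅>
3. <S=[5], E=∅, C=[-3 :: PRIM2(mul) :: ((λz. 1) (let v = (if0 -3 then -2 else 2) in (let q = 4 in 3))) :: PRIM2(mul)], D=∅>
4. <S=[-3 :: 5], E=∅, C=[PRIM2(mul) :: ((λz. 1) (let v = (if0 -3 then -2 else 2) in (let q = 4 in 3))) :: PRIM2(mul)], D=∅>
5. <S=[-15], E=∅, C=[((λz. 1) (let v = (if0 -3 then -2 else 2) in (let q = 4 in 3))) :: PRIM2(mul)], D=∅>
6. <S=[-15], E=∅, C=[(let v = (if0 -3 then -2 else 2) in (let q = 4 in 3)) :: (λz. 1) :: AP :: PRIM2(mul)], D=∅>
7. <S=[-15], E=∅, C=[(if0 -3 then -2 else 2) :: (λv. (let q = 4 in 3)) :: AP :: (λz. 1) :: AP :: PRIM2(mul)], D=∅>
8. <S=[-15], E=∅, C=[-3 :: SEL :: (λv. (let q = 4 in 3)) :: AP :: (λz. 1) :: AP :: PRIM2(mul)], D=∅>
9. <S=[-3 :: -15], E=∅, C=[SEL :: (λv. (let q = 4 in 3)) :: AP :: (λz. 1) :: AP :: PRIM2(mul)], D=∅>
10. <S=[-15], E=∅, C=[2 :: (λv. (let q = 4 in 3)) :: AP :: (λz. 1) :: AP :: PRIM2(mul)], D=∅>
11. <S=[2 :: -15], E=∅, C=[(λv. (let q = 4 in 3)) :: AP :: (λz. 1) :: AP :: PRIM2(mul)], D=∅>
12. <S=[clo(λv. (let q = 4 in 3), ∅) :: 2 :: -15], E=∅, C=[AP :: (λz. 1) :: AP :: PRIM2(mul)], D=∅>
13. <S=∅, E={v↦2}, C=[(let q = 4 in 3)], D=[([-15], ∅, [(λz. 1) :: AP :: PRIM2(mul)])]>
14. <S=∅, E={v↦2}, C=[4 :: (λq. 3) :: AP], D=[([-15], ∅, [(λz. 1) :: AP :: PRIM2(mul)])]>
15. <S=[4], E={v↦2}, C=[(λq. 3) :: AP], D=[([-15], ∅, [(λz. 1) :: AP :: PRIM2(mul)])]>
16. <S=[clo(λq. 3, {v↦2}) :: 4], E={v↦2}, C=[AP], D=[([-15], ∅, [(λz. 1) :: AP :: PRIM2(mul)])]>
17. <S=∅, E={q↦4, v↦2}, C=[3], D=[(∅, {v↦2}, ∅) :: ([-15], ∅, [(λz. 1) :: AP :: PRIM2(mul)])]>
18. <S=[3], E={q↦4, v↦2}, C=∅, D=[(∅, {v↦2}, ∅) :: ([-15], ∅, [(λz. 1) :: AP :: PRIM2(mul)])]>
19. <S=[3], E={v↦2}, C=∅, D=[([-15], ∅, [(λz. 1) :: AP :: PRIM2(mul)])]>
20. <S=[3 :: -15], E=∅, C=[(λz. 1) :: AP :: PRIM2(mul)], D=∅>
21. <S=[clo(λz. 1, ∅) :: 3 :: -15], E=∅, C=[AP :: PRIM2(mul)], D=∅>
22. <S=∅, E={z↦3}, C=[1], D=[([-15], ∅, [PRIM2(mul)])]>
23. <S=[1], E={z↦3}, C=∅, D=[([-15], ∅, [PRIM2(mul)])]>
24. <S=[1 :: -15], E=∅, C=[PRIM2(mul)], D=∅>
25. <S=[-15], E=∅, C=∅, D=∅>
→ final value -15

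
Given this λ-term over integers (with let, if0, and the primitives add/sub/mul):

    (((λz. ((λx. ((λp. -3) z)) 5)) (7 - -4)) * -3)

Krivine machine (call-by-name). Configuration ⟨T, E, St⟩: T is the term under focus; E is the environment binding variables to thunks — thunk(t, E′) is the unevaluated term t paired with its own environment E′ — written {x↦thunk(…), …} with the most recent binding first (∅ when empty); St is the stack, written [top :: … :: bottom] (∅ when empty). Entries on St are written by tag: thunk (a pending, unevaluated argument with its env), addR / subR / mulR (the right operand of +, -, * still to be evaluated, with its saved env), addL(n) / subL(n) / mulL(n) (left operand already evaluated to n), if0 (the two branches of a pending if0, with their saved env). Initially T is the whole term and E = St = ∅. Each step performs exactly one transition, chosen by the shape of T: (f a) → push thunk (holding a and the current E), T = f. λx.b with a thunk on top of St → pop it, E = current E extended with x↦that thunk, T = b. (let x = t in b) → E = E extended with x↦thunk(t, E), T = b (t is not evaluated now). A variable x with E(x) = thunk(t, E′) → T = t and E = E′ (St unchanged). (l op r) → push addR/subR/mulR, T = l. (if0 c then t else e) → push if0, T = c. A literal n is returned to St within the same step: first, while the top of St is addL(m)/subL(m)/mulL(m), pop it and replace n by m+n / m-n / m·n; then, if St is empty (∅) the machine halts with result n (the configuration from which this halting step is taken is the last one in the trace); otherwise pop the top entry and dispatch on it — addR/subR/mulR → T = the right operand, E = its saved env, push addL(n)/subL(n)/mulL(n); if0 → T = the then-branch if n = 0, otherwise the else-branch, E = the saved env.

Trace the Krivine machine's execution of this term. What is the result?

step 0: ⟨T=(((λz. ((λx. ((λp. -3) z)) 5)) (7 - -4)) * -3); E=∅; St=∅⟩
step 1: ⟨T=((λz. ((λx. ((λp. -3) z)) 5)) (7 - -4)); E=∅; St=[mulR]⟩
step 2: ⟨T=(λz. ((λx. ((λp. -3) z)) 5)); E=∅; St=[thunk :: mulR]⟩
step 3: ⟨T=((λx. ((λp. -3) z)) 5); E={z↦thunk((7 - -4), ∅)}; St=[mulR]⟩
step 4: ⟨T=(λx. ((λp. -3) z)); E={z↦thunk((7 - -4), ∅)}; St=[thunk :: mulR]⟩
step 5: ⟨T=((λp. -3) z); E={x↦thunk(5, {z↦thunk((7 - -4), ∅)}), z↦thunk((7 - -4), ∅)}; St=[mulR]⟩
step 6: ⟨T=(λp. -3); E={x↦thunk(5, {z↦thunk((7 - -4), ∅)}), z↦thunk((7 - -4), ∅)}; St=[thunk :: mulR]⟩
step 7: ⟨T=-3; E={p↦thunk(z, {x↦thunk(5, {z↦thunk((7 - -4), ∅)}), z↦thunk((7 - -4), ∅)}), x↦thunk(5, {z↦thunk((7 - -4), ∅)}), z↦thunk((7 - -4), ∅)}; St=[mulR]⟩
step 8: ⟨T=-3; E=∅; St=[mulL(-3)]⟩
→ final value 9

Answer: 9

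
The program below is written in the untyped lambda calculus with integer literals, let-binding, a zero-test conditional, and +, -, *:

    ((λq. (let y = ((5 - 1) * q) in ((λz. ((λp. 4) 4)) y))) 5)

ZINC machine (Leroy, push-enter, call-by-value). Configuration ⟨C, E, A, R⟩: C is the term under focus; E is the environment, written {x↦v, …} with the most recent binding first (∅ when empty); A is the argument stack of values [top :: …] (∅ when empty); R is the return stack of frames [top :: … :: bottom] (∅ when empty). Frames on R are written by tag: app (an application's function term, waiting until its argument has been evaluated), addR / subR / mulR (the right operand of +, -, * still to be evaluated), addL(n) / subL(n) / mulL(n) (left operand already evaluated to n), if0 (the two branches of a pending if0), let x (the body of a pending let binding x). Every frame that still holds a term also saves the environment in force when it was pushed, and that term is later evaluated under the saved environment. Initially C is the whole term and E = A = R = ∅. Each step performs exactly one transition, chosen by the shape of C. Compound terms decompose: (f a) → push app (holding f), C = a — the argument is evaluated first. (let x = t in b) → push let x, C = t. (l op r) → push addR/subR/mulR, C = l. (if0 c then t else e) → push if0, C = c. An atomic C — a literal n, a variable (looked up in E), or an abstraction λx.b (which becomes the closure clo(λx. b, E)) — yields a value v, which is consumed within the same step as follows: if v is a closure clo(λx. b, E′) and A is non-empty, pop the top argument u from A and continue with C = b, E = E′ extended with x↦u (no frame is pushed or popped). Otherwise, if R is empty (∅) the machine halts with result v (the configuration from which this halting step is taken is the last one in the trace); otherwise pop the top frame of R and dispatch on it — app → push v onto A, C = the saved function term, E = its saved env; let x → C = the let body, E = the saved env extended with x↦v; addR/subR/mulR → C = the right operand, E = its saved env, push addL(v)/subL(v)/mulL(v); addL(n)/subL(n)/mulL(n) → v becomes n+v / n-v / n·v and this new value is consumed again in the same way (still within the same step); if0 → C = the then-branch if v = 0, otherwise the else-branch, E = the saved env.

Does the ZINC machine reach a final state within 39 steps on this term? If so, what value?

Answer: 4

Execution trace:
t=0: [C=((λq. (let y = ((5 - 1) * q) in ((λz. ((λp. 4) 4)) y))) 5) | E=∅ | A=∅ | R=∅]
t=1: [C=5 | E=∅ | A=∅ | R=[app]]
t=2: [C=(λq. (let y = ((5 - 1) * q) in ((λz. ((λp. 4) 4)) y))) | E=∅ | A=[5] | R=∅]
t=3: [C=(let y = ((5 - 1) * q) in ((λz. ((λp. 4) 4)) y)) | E={q↦5} | A=∅ | R=∅]
t=4: [C=((5 - 1) * q) | E={q↦5} | A=∅ | R=[let y]]
t=5: [C=(5 - 1) | E={q↦5} | A=∅ | R=[mulR :: let y]]
t=6: [C=5 | E={q↦5} | A=∅ | R=[subR :: mulR :: let y]]
t=7: [C=1 | E={q↦5} | A=∅ | R=[subL(5) :: mulR :: let y]]
t=8: [C=q | E={q↦5} | A=∅ | R=[mulL(4) :: let y]]
t=9: [C=((λz. ((λp. 4) 4)) y) | E={y↦20, q↦5} | A=∅ | R=∅]
t=10: [C=y | E={y↦20, q↦5} | A=∅ | R=[app]]
t=11: [C=(λz. ((λp. 4) 4)) | E={y↦20, q↦5} | A=[20] | R=∅]
t=12: [C=((λp. 4) 4) | E={z↦20, y↦20, q↦5} | A=∅ | R=∅]
t=13: [C=4 | E={z↦20, y↦20, q↦5} | A=∅ | R=[app]]
t=14: [C=(λp. 4) | E={z↦20, y↦20, q↦5} | A=[4] | R=∅]
t=15: [C=4 | E={p↦4, z↦20, y↦20, q↦5} | A=∅ | R=∅]
→ final value 4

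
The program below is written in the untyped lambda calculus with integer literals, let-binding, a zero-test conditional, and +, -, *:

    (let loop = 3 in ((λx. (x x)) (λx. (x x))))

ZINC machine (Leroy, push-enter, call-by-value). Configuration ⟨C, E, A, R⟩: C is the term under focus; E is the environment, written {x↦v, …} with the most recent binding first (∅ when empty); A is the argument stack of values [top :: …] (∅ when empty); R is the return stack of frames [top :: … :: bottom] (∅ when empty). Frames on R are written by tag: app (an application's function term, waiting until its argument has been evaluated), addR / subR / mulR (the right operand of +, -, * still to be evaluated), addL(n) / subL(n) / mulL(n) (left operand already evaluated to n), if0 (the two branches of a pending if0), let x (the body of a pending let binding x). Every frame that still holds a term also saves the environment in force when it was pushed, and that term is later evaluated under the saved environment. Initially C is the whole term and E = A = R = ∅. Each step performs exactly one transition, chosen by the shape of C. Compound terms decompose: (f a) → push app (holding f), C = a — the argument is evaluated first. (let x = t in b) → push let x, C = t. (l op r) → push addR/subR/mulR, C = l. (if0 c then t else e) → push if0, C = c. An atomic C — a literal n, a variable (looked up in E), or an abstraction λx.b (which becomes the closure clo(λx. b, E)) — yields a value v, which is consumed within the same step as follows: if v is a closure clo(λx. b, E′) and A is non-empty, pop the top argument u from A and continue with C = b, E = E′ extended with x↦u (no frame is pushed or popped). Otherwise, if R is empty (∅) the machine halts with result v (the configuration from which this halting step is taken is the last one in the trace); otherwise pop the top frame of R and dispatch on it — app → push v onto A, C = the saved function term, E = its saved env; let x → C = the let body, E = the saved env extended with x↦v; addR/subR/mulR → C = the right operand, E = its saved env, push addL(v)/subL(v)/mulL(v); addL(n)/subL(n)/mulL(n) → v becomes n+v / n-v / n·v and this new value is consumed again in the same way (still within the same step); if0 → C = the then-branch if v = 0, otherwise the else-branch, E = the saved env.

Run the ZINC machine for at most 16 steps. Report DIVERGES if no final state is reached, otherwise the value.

[0] [C=(let loop = 3 in ((λx. (x x)) (λx. (x x)))) | E=∅ | A=∅ | R=∅]
[1] [C=3 | E=∅ | A=∅ | R=[let loop]]
[2] [C=((λx. (x x)) (λx. (x x))) | E={loop↦3} | A=∅ | R=∅]
[3] [C=(λx. (x x)) | E={loop↦3} | A=∅ | R=[app]]
[4] [C=(λx. (x x)) | E={loop↦3} | A=[clo(λx. (x x), {loop↦3})] | R=∅]
[5] [C=(x x) | E={x↦clo(λx. (x x), {loop↦3}), loop↦3} | A=∅ | R=∅]
[6] [C=x | E={x↦clo(λx. (x x), {loop↦3}), loop↦3} | A=∅ | R=[app]]
[7] [C=x | E={x↦clo(λx. (x x), {loop↦3}), loop↦3} | A=[clo(λx. (x x), {loop↦3})] | R=∅]
… configuration repeats with period 3 (steps 5–7 recur indefinitely) …

Answer: DIVERGES (no final state within 16 steps)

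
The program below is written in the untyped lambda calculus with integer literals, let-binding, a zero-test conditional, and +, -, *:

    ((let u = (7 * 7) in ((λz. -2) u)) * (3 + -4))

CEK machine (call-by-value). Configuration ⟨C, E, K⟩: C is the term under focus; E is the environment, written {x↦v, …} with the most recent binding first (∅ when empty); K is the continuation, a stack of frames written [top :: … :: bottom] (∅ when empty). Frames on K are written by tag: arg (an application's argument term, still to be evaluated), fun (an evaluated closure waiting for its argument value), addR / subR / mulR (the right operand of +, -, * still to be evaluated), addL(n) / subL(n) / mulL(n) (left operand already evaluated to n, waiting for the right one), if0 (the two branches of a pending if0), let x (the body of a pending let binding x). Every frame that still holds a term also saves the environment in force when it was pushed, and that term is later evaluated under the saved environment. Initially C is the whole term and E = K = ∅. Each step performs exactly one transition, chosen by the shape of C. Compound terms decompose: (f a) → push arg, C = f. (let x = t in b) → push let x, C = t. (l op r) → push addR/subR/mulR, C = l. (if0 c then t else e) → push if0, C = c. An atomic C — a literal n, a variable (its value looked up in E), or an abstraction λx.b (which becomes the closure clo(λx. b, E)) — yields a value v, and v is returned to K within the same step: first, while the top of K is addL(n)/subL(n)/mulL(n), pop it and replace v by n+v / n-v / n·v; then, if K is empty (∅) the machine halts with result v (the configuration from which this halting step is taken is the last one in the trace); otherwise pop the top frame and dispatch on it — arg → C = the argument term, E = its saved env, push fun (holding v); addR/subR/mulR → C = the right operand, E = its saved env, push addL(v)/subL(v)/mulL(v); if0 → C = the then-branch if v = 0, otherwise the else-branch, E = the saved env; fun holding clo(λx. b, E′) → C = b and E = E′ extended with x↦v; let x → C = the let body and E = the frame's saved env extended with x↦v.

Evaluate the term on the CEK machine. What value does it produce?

[0] [C=((let u = (7 * 7) in ((λz. -2) u)) * (3 + -4)) | E=∅ | K=∅]
[1] [C=(let u = (7 * 7) in ((λz. -2) u)) | E=∅ | K=[mulR]]
[2] [C=(7 * 7) | E=∅ | K=[let u :: mulR]]
[3] [C=7 | E=∅ | K=[mulR :: let u :: mulR]]
[4] [C=7 | E=∅ | K=[mulL(7) :: let u :: mulR]]
[5] [C=((λz. -2) u) | E={u↦49} | K=[mulR]]
[6] [C=(λz. -2) | E={u↦49} | K=[arg :: mulR]]
[7] [C=u | E={u↦49} | K=[fun :: mulR]]
[8] [C=-2 | E={z↦49, u↦49} | K=[mulR]]
[9] [C=(3 + -4) | E=∅ | K=[mulL(-2)]]
[10] [C=3 | E=∅ | K=[addR :: mulL(-2)]]
[11] [C=-4 | E=∅ | K=[addL(3) :: mulL(-2)]]
→ final value 2

Answer: 2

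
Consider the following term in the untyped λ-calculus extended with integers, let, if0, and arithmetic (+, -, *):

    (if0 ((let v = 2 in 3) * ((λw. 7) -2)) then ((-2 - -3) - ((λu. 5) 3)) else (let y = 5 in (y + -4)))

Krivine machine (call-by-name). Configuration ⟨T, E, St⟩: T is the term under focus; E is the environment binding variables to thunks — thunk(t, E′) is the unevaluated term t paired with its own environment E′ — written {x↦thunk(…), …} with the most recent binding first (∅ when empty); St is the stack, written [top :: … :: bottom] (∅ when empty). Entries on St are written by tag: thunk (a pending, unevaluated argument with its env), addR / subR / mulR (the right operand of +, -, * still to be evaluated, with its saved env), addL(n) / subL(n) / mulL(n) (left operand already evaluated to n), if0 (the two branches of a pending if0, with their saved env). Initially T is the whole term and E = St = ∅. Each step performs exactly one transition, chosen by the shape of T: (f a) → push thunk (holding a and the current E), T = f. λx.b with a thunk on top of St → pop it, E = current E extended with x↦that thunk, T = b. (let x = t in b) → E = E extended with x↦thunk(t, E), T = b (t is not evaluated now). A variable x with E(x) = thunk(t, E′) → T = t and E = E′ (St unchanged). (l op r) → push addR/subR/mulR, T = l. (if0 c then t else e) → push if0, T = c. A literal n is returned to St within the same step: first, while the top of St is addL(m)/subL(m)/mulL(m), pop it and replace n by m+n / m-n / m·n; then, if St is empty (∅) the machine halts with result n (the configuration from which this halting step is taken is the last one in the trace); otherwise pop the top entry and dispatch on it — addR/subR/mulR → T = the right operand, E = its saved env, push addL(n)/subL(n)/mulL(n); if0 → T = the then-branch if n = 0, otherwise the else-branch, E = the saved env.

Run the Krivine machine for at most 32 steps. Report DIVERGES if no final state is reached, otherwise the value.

[0] [T=(if0 ((let v = 2 in 3) * ((λw. 7) -2)) then ((-2 - -3) - ((λu. 5) 3)) else (let y = 5 in (y + -4))) | E=∅ | St=∅]
[1] [T=((let v = 2 in 3) * ((λw. 7) -2)) | E=∅ | St=[if0]]
[2] [T=(let v = 2 in 3) | E=∅ | St=[mulR :: if0]]
[3] [T=3 | E={v↦thunk(2, ∅)} | St=[mulR :: if0]]
[4] [T=((λw. 7) -2) | E=∅ | St=[mulL(3) :: if0]]
[5] [T=(λw. 7) | E=∅ | St=[thunk :: mulL(3) :: if0]]
[6] [T=7 | E={w↦thunk(-2, ∅)} | St=[mulL(3) :: if0]]
[7] [T=(let y = 5 in (y + -4)) | E=∅ | St=∅]
[8] [T=(y + -4) | E={y↦thunk(5, ∅)} | St=∅]
[9] [T=y | E={y↦thunk(5, ∅)} | St=[addR]]
[10] [T=5 | E=∅ | St=[addR]]
[11] [T=-4 | E={y↦thunk(5, ∅)} | St=[addL(5)]]
→ final value 1

Answer: 1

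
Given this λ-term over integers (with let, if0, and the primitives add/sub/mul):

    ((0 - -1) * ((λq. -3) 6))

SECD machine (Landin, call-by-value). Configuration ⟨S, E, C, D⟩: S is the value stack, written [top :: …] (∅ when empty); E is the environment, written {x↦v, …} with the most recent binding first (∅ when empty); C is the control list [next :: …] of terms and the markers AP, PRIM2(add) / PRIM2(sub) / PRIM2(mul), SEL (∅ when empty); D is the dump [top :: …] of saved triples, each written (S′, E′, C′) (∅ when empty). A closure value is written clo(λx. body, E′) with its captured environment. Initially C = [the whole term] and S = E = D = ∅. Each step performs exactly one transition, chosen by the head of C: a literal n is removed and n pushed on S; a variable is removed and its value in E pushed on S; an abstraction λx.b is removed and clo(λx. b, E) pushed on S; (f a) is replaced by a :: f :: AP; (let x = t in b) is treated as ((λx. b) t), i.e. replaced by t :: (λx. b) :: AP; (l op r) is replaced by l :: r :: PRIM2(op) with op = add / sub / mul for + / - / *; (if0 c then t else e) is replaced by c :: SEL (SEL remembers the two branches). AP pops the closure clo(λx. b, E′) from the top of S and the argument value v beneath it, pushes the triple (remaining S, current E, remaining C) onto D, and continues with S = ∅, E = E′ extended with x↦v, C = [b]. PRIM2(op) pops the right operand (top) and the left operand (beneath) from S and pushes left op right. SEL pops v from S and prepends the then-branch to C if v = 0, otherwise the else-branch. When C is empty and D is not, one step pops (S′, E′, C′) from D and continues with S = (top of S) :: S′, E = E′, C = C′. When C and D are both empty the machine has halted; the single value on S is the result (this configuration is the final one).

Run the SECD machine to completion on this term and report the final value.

0. ⟨S=∅; E=∅; C=[((0 - -1) * ((λq. -3) 6))]; D=∅⟩
1. ⟨S=∅; E=∅; C=[(0 - -1) :: ((λq. -3) 6) :: PRIM2(mul)]; D=∅⟩
2. ⟨S=∅; E=∅; C=[0 :: -1 :: PRIM2(sub) :: ((λq. -3) 6) :: PRIM2(mul)]; D=∅⟩
3. ⟨S=[0]; E=∅; C=[-1 :: PRIM2(sub) :: ((λq. -3) 6) :: PRIM2(mul)]; D=∅⟩
4. ⟨S=[-1 :: 0]; E=∅; C=[PRIM2(sub) :: ((λq. -3) 6) :: PRIM2(mul)]; D=∅⟩
5. ⟨S=[1]; E=∅; C=[((λq. -3) 6) :: PRIM2(mul)]; D=∅⟩
6. ⟨S=[1]; E=∅; C=[6 :: (λq. -3) :: AP :: PRIM2(mul)]; D=∅⟩
7. ⟨S=[6 :: 1]; E=∅; C=[(λq. -3) :: AP :: PRIM2(mul)]; D=∅⟩
8. ⟨S=[clo(λq. -3, ∅) :: 6 :: 1]; E=∅; C=[AP :: PRIM2(mul)]; D=∅⟩
9. ⟨S=∅; E={q↦6}; C=[-3]; D=[([1], ∅, [PRIM2(mul)])]⟩
10. ⟨S=[-3]; E={q↦6}; C=∅; D=[([1], ∅, [PRIM2(mul)])]⟩
11. ⟨S=[-3 :: 1]; E=∅; C=[PRIM2(mul)]; D=∅⟩
12. ⟨S=[-3]; E=∅; C=∅; D=∅⟩
→ final value -3

Answer: -3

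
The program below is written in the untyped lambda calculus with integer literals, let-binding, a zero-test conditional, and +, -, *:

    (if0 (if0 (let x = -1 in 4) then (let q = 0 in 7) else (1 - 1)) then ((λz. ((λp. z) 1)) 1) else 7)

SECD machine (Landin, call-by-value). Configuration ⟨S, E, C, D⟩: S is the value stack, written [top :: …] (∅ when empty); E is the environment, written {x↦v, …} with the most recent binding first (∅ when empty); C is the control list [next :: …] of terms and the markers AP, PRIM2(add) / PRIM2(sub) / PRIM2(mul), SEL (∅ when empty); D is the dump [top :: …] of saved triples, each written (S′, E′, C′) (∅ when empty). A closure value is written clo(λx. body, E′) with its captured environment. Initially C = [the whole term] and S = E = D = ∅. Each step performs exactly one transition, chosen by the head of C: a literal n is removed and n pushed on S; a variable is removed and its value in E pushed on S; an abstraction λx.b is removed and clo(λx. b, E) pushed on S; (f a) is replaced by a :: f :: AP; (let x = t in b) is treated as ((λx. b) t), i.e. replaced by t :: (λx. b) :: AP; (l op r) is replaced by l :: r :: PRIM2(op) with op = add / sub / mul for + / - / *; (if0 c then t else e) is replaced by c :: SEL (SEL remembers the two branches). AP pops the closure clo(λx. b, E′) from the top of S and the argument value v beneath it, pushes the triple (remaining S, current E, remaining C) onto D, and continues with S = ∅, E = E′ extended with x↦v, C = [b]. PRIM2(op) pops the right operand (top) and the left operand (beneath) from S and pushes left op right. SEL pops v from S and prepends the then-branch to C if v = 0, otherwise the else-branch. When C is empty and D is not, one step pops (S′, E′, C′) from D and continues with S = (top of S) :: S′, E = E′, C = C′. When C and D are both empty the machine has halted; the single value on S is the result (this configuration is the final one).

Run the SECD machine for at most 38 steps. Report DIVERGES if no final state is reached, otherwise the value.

[0] [S=∅ | E=∅ | C=[(if0 (if0 (let x = -1 in 4) then (let q = 0 in 7) else (1 - 1)) then ((λz. ((λp. z) 1)) 1) else 7)] | D=∅]
[1] [S=∅ | E=∅ | C=[(if0 (let x = -1 in 4) then (let q = 0 in 7) else (1 - 1)) :: SEL] | D=∅]
[2] [S=∅ | E=∅ | C=[(let x = -1 in 4) :: SEL :: SEL] | D=∅]
[3] [S=∅ | E=∅ | C=[-1 :: (λx. 4) :: AP :: SEL :: SEL] | D=∅]
[4] [S=[-1] | E=∅ | C=[(λx. 4) :: AP :: SEL :: SEL] | D=∅]
[5] [S=[clo(λx. 4, ∅) :: -1] | E=∅ | C=[AP :: SEL :: SEL] | D=∅]
[6] [S=∅ | E={x↦-1} | C=[4] | D=[(∅, ∅, [SEL :: SEL])]]
[7] [S=[4] | E={x↦-1} | C=∅ | D=[(∅, ∅, [SEL :: SEL])]]
[8] [S=[4] | E=∅ | C=[SEL :: SEL] | D=∅]
[9] [S=∅ | E=∅ | C=[(1 - 1) :: SEL] | D=∅]
[10] [S=∅ | E=∅ | C=[1 :: 1 :: PRIM2(sub) :: SEL] | D=∅]
[11] [S=[1] | E=∅ | C=[1 :: PRIM2(sub) :: SEL] | D=∅]
[12] [S=[1 :: 1] | E=∅ | C=[PRIM2(sub) :: SEL] | D=∅]
[13] [S=[0] | E=∅ | C=[SEL] | D=∅]
[14] [S=∅ | E=∅ | C=[((λz. ((λp. z) 1)) 1)] | D=∅]
[15] [S=∅ | E=∅ | C=[1 :: (λz. ((λp. z) 1)) :: AP] | D=∅]
[16] [S=[1] | E=∅ | C=[(λz. ((λp. z) 1)) :: AP] | D=∅]
[17] [S=[clo(λz. ((λp. z) 1), ∅) :: 1] | E=∅ | C=[AP] | D=∅]
[18] [S=∅ | E={z↦1} | C=[((λp. z) 1)] | D=[(∅, ∅, ∅)]]
[19] [S=∅ | E={z↦1} | C=[1 :: (λp. z) :: AP] | D=[(∅, ∅, ∅)]]
[20] [S=[1] | E={z↦1} | C=[(λp. z) :: AP] | D=[(∅, ∅, ∅)]]
[21] [S=[clo(λp. z, {z↦1}) :: 1] | E={z↦1} | C=[AP] | D=[(∅, ∅, ∅)]]
[22] [S=∅ | E={p↦1, z↦1} | C=[z] | D=[(∅, {z↦1}, ∅) :: (∅, ∅, ∅)]]
[23] [S=[1] | E={p↦1, z↦1} | C=∅ | D=[(∅, {z↦1}, ∅) :: (∅, ∅, ∅)]]
[24] [S=[1] | E={z↦1} | C=∅ | D=[(∅, ∅, ∅)]]
[25] [S=[1] | E=∅ | C=∅ | D=∅]
→ final value 1

Answer: 1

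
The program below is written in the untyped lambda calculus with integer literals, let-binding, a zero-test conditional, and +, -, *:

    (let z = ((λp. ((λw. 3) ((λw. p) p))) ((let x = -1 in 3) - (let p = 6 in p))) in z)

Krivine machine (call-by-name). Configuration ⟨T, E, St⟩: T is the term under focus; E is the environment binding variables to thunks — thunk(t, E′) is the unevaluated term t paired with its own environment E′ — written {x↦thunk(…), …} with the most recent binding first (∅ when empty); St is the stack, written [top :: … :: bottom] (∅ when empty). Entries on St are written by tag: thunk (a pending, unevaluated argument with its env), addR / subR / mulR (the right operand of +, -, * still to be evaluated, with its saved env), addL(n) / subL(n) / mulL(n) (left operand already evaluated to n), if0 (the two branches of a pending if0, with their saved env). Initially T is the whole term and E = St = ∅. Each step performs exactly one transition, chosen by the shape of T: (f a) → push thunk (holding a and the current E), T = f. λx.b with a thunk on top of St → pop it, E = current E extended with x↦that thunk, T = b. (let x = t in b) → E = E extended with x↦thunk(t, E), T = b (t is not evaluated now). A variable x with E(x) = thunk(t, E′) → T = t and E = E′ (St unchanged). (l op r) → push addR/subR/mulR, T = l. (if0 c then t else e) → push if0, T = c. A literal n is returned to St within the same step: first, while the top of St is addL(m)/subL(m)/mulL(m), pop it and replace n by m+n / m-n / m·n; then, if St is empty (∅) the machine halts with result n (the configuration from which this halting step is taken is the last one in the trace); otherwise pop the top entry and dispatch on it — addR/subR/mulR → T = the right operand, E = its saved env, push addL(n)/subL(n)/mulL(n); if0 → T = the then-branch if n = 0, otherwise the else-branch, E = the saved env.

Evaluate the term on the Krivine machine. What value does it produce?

Answer: 3

Execution trace:
[0] ⟨T=(let z = ((λp. ((λw. 3) ((λw. p) p))) ((let x = -1 in 3) - (let p = 6 in p))) in z); E=∅; St=∅⟩
[1] ⟨T=z; E={z↦thunk(((λp. ((λw. 3) ((λw. p) p))) ((let x = -1 in 3) - (let p = 6 in p))), ∅)}; St=∅⟩
[2] ⟨T=((λp. ((λw. 3) ((λw. p) p))) ((let x = -1 in 3) - (let p = 6 in p))); E=∅; St=∅⟩
[3] ⟨T=(λp. ((λw. 3) ((λw. p) p))); E=∅; St=[thunk]⟩
[4] ⟨T=((λw. 3) ((λw. p) p)); E={p↦thunk(((let x = -1 in 3) - (let p = 6 in p)), ∅)}; St=∅⟩
[5] ⟨T=(λw. 3); E={p↦thunk(((let x = -1 in 3) - (let p = 6 in p)), ∅)}; St=[thunk]⟩
[6] ⟨T=3; E={w↦thunk(((λw. p) p), {p↦thunk(((let x = -1 in 3) - (let p = 6 in p)), ∅)}), p↦thunk(((let x = -1 in 3) - (let p = 6 in p)), ∅)}; St=∅⟩
→ final value 3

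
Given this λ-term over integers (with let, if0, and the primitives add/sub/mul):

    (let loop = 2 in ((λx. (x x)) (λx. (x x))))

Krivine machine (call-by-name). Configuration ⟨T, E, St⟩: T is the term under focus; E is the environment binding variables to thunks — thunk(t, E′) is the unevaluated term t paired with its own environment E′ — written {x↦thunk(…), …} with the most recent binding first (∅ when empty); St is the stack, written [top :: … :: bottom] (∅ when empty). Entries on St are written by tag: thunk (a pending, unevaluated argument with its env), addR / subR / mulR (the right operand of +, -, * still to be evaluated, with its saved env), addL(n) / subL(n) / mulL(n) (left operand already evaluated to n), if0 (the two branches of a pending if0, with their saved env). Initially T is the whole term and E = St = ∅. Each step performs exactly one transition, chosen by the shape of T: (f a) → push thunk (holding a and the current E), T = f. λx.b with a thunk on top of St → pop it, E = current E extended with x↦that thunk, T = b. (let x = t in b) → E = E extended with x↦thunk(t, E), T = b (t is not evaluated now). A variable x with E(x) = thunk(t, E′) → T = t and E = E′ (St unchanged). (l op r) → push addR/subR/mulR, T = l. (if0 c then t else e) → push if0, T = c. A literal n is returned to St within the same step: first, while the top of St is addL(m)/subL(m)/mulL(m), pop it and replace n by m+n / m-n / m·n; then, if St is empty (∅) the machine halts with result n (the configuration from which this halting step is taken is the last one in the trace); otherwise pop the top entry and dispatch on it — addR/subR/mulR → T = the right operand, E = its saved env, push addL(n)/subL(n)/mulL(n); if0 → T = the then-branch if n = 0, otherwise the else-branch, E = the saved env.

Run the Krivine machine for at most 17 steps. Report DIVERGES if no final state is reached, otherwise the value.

Answer: DIVERGES (no final state within 17 steps)

Machine steps:
0. [T=(let loop = 2 in ((λx. (x x)) (λx. (x x)))) | E=∅ | St=∅]
1. [T=((λx. (x x)) (λx. (x x))) | E={loop↦thunk(2, ∅)} | St=∅]
2. [T=(λx. (x x)) | E={loop↦thunk(2, ∅)} | St=[thunk]]
3. [T=(x x) | E={x↦thunk((λx. (x x)), {loop↦thunk(2, ∅)}), loop↦thunk(2, ∅)} | St=∅]
4. [T=x | E={x↦thunk((λx. (x x)), {loop↦thunk(2, ∅)}), loop↦thunk(2, ∅)} | St=[thunk]]
5. [T=(λx. (x x)) | E={loop↦thunk(2, ∅)} | St=[thunk]]
6. [T=(x x) | E={x↦thunk(x, {x↦thunk((λx. (x x)), {loop↦thunk(2, ∅)}), loop↦thunk(2, ∅)}), loop↦thunk(2, ∅)} | St=∅]
7. [T=x | E={x↦thunk(x, {x↦thunk((λx. (x x)), {loop↦thunk(2, ∅)}), loop↦thunk(2, ∅)}), loop↦thunk(2, ∅)} | St=[thunk]]
8. [T=x | E={x↦thunk((λx. (x x)), {loop↦thunk(2, ∅)}), loop↦thunk(2, ∅)} | St=[thunk]]
9. [T=(λx. (x x)) | E={loop↦thunk(2, ∅)} | St=[thunk]]
10. [T=(x x) | E={x↦thunk(x, {x↦thunk(x, {x↦thunk((λx. (x x)), {loop↦thunk(2, ∅)}), loop↦thunk(2, ∅)}), loop↦thunk(2, ∅)}), loop↦thunk(2, ∅)} | St=∅]
11. [T=x | E={x↦thunk(x, {x↦thunk(x, {x↦thunk((λx. (x x)), {loop↦thunk(2, ∅)}), loop↦thunk(2, ∅)}), loop↦thunk(2, ∅)}), loop↦thunk(2, ∅)} | St=[thunk]]
12. [T=x | E={x↦thunk(x, {x↦thunk((λx. (x x)), {loop↦thunk(2, ∅)}), loop↦thunk(2, ∅)}), loop↦thunk(2, ∅)} | St=[thunk]]
13. [T=x | E={x↦thunk((λx. (x x)), {loop↦thunk(2, ∅)}), loop↦thunk(2, ∅)} | St=[thunk]]
14. [T=(λx. (x x)) | E={loop↦thunk(2, ∅)} | St=[thunk]]
15. [T=(x x) | E={x↦thunk(x, {x↦thunk(x, {x↦thunk(x, {x↦thunk((λx. (x x)), {loop↦thunk(2, ∅)}), loop↦thunk(2, ∅)}), loop↦thunk(2, ∅)}), loop↦thunk(2, ∅)}), loop↦thunk(2, ∅)} | St=∅]
16. [T=x | E={x↦thunk(x, {x↦thunk(x, {x↦thunk(x, {x↦thunk((λx. (x x)), {loop↦thunk(2, ∅)}), loop↦thunk(2, ∅)}), loop↦thunk(2, ∅)}), loop↦thunk(2, ∅)}), loop↦thunk(2, ∅)} | St=[thunk]]
17. [T=x | E={x↦thunk(x, {x↦thunk(x, {x↦thunk((λx. (x x)), {loop↦thunk(2, ∅)}), loop↦thunk(2, ∅)}), loop↦thunk(2, ∅)}), loop↦thunk(2, ∅)} | St=[thunk]]
→ 17 transitions taken and the configuration is still not final: no result within 17 steps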